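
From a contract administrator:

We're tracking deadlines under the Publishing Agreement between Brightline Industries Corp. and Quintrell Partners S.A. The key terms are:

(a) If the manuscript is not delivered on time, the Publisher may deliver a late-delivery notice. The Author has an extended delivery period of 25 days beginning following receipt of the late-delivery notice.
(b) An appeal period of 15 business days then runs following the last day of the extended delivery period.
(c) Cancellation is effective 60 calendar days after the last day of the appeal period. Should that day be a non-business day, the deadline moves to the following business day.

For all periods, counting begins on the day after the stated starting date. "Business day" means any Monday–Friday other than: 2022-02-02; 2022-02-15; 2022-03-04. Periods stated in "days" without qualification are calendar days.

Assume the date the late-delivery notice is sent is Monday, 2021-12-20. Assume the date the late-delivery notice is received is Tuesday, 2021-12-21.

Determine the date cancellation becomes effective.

Adding 25 calendar days to 2021-12-21 gives 2022-01-15, which is the last day of the extended delivery period.
The last day of the appeal period: 15 business days after Saturday, 2022-01-15, skipping weekends and the listed holiday on Feb 2 — Jan 17, Jan 18, Jan 19, Jan 20, …, Feb 3, Feb 4, Feb 7 — lands on Monday, 2022-02-07.
The date cancellation becomes effective: 2022-02-07 + 60 days = 2022-04-08. 2022-04-08 is a Friday and is not a listed holiday, so no roll-forward applies.

2022-04-08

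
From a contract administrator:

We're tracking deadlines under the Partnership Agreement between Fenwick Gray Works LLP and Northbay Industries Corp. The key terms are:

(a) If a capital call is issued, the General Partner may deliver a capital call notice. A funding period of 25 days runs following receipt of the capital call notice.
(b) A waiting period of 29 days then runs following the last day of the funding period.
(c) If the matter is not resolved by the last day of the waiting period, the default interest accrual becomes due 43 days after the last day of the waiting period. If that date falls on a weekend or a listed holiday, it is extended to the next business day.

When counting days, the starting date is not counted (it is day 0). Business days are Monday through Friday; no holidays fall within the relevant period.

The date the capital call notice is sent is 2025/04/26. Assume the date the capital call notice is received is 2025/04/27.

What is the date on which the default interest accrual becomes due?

2025/08/04

Adding 25 calendar days to 2025/04/27 gives 2025/05/22, which is the last day of the funding period.
The last day of the waiting period: 29 calendar days after 2025/05/22 is 2025/06/20.
Adding 43 calendar days to 2025/06/20 gives 2025/08/02, which is the date on which the default interest accrual becomes due. That falls on a Saturday, so it rolls to the next business day, Monday, 2025/08/04.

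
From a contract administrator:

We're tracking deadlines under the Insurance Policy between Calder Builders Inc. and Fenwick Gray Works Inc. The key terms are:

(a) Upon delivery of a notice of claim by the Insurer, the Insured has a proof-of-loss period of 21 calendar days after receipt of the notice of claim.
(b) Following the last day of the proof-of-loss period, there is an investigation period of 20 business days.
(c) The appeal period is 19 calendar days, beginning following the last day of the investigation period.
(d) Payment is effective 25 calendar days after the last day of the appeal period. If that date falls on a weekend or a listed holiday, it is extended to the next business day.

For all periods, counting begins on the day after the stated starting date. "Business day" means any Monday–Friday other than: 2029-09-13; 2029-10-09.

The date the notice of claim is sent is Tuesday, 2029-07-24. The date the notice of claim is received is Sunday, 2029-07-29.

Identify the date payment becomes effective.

Adding 21 calendar days to 2029-07-29 gives 2029-08-19, which is the last day of the proof-of-loss period.
From Sunday, 2029-08-19, 20 business days (Aug 20, Aug 21, Aug 22, Aug 23, …, Sep 12, Sep 14, Sep 17, skipping weekends and the listed holiday on Sep 13) brings us to Monday, 2029-09-17, which is the last day of the investigation period.
The last day of the appeal period: 2029-09-17 + 19 days = 2029-10-06.
The date payment becomes effective: 2029-10-06 + 25 days = 2029-10-31. 2029-10-31 is a Wednesday and is not a listed holiday, so no roll-forward applies.

2029-10-31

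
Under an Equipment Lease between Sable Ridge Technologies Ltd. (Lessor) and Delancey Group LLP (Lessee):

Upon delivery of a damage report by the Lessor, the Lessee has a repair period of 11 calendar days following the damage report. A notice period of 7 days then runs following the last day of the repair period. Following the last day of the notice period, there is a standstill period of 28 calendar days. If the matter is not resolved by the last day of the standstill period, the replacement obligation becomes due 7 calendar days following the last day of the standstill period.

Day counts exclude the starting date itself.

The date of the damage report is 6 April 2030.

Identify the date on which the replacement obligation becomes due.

The last day of the repair period: 6 April 2030 + 11 days = 17 April 2030.
The last day of the notice period: 17 April 2030 + 7 days = 24 April 2030.
The last day of the standstill period: 24 April 2030 + 28 days = 22 May 2030.
The date on which the replacement obligation becomes due: 7 calendar days after 22 May 2030 is 29 May 2030.

29 May 2030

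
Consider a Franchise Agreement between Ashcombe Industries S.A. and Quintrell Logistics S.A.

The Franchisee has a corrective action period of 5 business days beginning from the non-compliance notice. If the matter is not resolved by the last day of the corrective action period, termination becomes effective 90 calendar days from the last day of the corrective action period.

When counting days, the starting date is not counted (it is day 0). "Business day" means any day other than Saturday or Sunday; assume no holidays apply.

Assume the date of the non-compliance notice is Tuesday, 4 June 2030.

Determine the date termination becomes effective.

The last day of the corrective action period: counting 5 business days from Tuesday, 4 June 2030 (Jun 5, Jun 6, Jun 7, Jun 10, Jun 11, skipping weekends) reaches Tuesday, 11 June 2030.
The date termination becomes effective: 90 calendar days after 11 June 2030 is 9 September 2030.

9 September 2030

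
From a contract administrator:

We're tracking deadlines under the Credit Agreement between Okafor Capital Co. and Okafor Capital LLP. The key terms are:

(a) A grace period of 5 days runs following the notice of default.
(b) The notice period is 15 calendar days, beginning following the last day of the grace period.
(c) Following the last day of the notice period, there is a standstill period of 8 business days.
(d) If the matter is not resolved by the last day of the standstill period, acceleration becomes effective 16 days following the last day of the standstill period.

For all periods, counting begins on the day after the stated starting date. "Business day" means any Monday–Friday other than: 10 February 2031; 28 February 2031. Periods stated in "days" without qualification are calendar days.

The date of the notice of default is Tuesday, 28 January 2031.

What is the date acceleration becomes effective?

15 March 2031

The last day of the grace period: 5 calendar days after 28 January 2031 is 2 February 2031.
Adding 15 calendar days to 2 February 2031 gives 17 February 2031, which is the last day of the notice period.
The last day of the standstill period: counting 8 business days from Monday, 17 February 2031 (Feb 18, Feb 19, Feb 20, Feb 21, Feb 24, Feb 25, Feb 26, Feb 27, skipping weekends) reaches Thursday, 27 February 2031.
The date acceleration becomes effective: 27 February 2031 + 16 days = 15 March 2031.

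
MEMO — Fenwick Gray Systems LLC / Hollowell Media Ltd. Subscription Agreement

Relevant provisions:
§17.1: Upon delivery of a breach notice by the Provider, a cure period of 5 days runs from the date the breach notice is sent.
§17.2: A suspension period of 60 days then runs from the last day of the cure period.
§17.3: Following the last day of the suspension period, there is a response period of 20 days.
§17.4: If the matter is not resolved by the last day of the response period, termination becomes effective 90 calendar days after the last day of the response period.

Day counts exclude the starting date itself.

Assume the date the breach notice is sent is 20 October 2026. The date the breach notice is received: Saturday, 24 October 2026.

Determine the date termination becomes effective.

Adding 5 calendar days to 20 October 2026 gives 25 October 2026, which is the last day of the cure period.
The last day of the suspension period: 60 calendar days after 25 October 2026 is 24 December 2026.
The last day of the response period: 20 calendar days after 24 December 2026 is 13 January 2027.
The date termination becomes effective: 90 calendar days after 13 January 2027 is 13 April 2027.

13 April 2027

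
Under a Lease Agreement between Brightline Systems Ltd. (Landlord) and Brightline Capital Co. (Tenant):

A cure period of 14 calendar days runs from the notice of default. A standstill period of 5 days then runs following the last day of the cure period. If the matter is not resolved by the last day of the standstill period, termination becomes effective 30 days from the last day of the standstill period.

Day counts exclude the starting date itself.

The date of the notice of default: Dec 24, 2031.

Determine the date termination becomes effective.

The last day of the cure period: 14 calendar days after Dec 24, 2031 is Jan 7, 2032.
Adding 5 calendar days to Jan 7, 2032 gives Jan 12, 2032, which is the last day of the standstill period.
Adding 30 calendar days to Jan 12, 2032 gives Feb 11, 2032, which is the date termination becomes effective.

Feb 11, 2032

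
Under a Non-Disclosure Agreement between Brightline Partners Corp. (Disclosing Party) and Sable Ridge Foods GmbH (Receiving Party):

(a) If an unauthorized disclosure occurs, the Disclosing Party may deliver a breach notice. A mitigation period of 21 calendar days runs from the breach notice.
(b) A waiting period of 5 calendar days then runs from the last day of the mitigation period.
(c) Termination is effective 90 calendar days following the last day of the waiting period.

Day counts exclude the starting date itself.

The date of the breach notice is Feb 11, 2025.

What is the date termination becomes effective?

The last day of the mitigation period: Feb 11, 2025 + 21 days = Mar 4, 2025.
The last day of the waiting period: 5 calendar days after Mar 4, 2025 is Mar 9, 2025.
The date termination becomes effective: 90 calendar days after Mar 9, 2025 is Jun 7, 2025.

Jun 7, 2025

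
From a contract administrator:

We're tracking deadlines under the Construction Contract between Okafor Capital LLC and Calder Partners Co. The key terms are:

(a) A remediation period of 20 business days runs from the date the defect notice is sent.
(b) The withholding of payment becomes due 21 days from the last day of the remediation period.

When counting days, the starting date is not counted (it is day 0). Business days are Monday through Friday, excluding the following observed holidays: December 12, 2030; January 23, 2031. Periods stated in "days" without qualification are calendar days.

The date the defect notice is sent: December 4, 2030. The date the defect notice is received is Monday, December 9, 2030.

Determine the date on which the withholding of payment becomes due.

The last day of the remediation period: counting 20 business days from Wednesday, December 4, 2030 (Dec 5, Dec 6, Dec 9, Dec 10, …, Dec 31, Jan 1, Jan 2, skipping weekends and the listed holiday on Dec 12) reaches Thursday, January 2, 2031.
Adding 21 calendar days to January 2, 2031 gives January 23, 2031, which is the date on which the withholding of payment becomes due.

January 23, 2031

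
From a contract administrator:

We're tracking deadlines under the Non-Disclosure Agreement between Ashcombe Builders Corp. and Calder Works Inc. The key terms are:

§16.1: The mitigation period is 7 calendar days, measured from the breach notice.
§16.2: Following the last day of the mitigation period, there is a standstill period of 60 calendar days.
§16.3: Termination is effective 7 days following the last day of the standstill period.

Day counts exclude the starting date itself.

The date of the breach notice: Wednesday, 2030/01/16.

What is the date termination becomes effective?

The last day of the mitigation period: 2030/01/16 + 7 days = 2030/01/23.
The last day of the standstill period: 60 calendar days after 2030/01/23 is 2030/03/24.
The date termination becomes effective: 7 calendar days after 2030/03/24 is 2030/03/31.

2030/03/31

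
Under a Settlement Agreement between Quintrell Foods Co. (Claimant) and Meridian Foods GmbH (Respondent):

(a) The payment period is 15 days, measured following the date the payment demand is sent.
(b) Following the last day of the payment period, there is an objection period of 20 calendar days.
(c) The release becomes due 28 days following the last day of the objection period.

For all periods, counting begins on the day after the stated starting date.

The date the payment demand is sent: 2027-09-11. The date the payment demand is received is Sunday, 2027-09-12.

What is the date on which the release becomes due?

The last day of the payment period: 15 calendar days after 2027-09-11 is 2027-09-26.
The last day of the objection period: 20 calendar days after 2027-09-26 is 2027-10-16.
The date on which the release becomes due: 2027-10-16 + 28 days = 2027-11-13.

2027-11-13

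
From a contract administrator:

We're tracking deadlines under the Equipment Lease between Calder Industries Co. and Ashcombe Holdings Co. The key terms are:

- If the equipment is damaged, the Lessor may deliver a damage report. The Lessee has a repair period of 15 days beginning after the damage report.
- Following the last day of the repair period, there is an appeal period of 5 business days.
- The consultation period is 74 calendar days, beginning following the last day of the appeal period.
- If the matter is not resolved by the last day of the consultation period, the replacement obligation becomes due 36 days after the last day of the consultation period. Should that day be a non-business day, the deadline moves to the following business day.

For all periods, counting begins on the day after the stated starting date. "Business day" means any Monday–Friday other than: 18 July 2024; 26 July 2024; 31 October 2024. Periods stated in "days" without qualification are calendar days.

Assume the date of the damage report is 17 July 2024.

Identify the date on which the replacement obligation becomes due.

The last day of the repair period: 17 July 2024 + 15 days = 1 August 2024.
The last day of the appeal period: counting 5 business days from Thursday, 1 August 2024 (Aug 2, Aug 5, Aug 6, Aug 7, Aug 8, skipping weekends) reaches Thursday, 8 August 2024.
Adding 74 calendar days to 8 August 2024 gives 21 October 2024, which is the last day of the consultation period.
The date on which the replacement obligation becomes due: 21 October 2024 + 36 days = 26 November 2024. 26 November 2024 is a Tuesday and is not a listed holiday, so no roll-forward applies.

26 November 2024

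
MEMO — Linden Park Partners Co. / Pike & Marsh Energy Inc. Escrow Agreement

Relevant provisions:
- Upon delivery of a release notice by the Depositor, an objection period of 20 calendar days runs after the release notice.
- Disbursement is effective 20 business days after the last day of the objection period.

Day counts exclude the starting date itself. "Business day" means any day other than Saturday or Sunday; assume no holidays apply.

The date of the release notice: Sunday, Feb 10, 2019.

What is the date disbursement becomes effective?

Mar 29, 2019

Adding 20 calendar days to Feb 10, 2019 gives Mar 2, 2019, which is the last day of the objection period.
The date disbursement becomes effective: 20 business days after Saturday, Mar 2, 2019, skipping weekends — Mar 4, Mar 5, Mar 6, Mar 7, …, Mar 27, Mar 28, Mar 29 — lands on Friday, Mar 29, 2019.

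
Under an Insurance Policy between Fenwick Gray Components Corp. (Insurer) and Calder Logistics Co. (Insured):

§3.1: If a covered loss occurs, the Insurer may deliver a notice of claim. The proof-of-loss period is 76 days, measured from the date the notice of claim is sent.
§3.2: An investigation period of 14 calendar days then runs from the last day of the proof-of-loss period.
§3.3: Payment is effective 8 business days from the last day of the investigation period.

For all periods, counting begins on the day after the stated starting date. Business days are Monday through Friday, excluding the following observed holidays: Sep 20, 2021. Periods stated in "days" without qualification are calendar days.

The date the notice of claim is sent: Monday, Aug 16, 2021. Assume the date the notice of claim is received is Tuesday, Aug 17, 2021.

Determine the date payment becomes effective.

Nov 24, 2021

Adding 76 calendar days to Aug 16, 2021 gives Oct 31, 2021, which is the last day of the proof-of-loss period.
The last day of the investigation period: Oct 31, 2021 + 14 days = Nov 14, 2021.
The date payment becomes effective: 8 business days after Sunday, Nov 14, 2021, skipping weekends — Nov 15, Nov 16, Nov 17, Nov 18, Nov 19, Nov 22, Nov 23, Nov 24 — lands on Wednesday, Nov 24, 2021.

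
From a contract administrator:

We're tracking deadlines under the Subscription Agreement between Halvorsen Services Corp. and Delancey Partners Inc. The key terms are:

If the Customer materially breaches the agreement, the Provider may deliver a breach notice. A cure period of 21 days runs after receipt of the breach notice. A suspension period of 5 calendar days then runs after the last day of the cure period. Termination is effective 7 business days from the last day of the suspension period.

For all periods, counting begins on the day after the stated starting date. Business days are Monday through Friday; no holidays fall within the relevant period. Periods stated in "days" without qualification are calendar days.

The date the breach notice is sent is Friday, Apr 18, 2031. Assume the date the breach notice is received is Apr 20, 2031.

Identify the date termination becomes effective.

The last day of the cure period: Apr 20, 2031 + 21 days = May 11, 2031.
The last day of the suspension period: May 11, 2031 + 5 days = May 16, 2031.
The date termination becomes effective: 7 business days after Friday, May 16, 2031, skipping weekends — May 19, May 20, May 21, May 22, May 23, May 26, May 27 — lands on Tuesday, May 27, 2031.

May 27, 2031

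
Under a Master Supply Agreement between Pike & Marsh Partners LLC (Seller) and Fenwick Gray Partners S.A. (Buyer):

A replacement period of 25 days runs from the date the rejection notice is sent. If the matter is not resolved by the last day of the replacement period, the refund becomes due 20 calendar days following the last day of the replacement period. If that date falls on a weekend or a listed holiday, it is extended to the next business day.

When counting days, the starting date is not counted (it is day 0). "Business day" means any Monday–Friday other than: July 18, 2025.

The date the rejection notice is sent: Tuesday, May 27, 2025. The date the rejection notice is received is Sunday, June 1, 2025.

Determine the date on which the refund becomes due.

Adding 25 calendar days to May 27, 2025 gives June 21, 2025, which is the last day of the replacement period.
The date on which the refund becomes due: 20 calendar days after June 21, 2025 is July 11, 2025. July 11, 2025 is a Friday and is not a listed holiday, so no roll-forward applies.

July 11, 2025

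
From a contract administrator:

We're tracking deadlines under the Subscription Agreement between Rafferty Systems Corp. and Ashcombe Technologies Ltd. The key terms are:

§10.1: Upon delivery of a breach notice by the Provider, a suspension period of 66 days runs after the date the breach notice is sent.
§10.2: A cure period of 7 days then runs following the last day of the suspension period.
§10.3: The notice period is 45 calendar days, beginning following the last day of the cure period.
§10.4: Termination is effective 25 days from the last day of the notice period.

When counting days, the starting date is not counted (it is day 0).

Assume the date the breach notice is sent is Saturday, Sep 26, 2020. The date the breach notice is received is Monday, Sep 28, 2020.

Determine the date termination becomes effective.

The last day of the suspension period: 66 calendar days after Sep 26, 2020 is Dec 1, 2020.
The last day of the cure period: Dec 1, 2020 + 7 days = Dec 8, 2020.
The last day of the notice period: Dec 8, 2020 + 45 days = Jan 22, 2021.
The date termination becomes effective: Jan 22, 2021 + 25 days = Feb 16, 2021.

Feb 16, 2021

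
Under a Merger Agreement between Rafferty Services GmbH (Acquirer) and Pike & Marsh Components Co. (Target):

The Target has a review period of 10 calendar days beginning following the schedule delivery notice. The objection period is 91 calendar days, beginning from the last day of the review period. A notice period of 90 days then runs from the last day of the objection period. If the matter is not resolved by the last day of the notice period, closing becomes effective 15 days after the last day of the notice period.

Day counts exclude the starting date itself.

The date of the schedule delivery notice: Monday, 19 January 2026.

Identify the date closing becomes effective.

13 August 2026

The last day of the review period: 19 January 2026 + 10 days = 29 January 2026.
The last day of the objection period: 91 calendar days after 29 January 2026 is 30 April 2026.
Adding 90 calendar days to 30 April 2026 gives 29 July 2026, which is the last day of the notice period.
The date closing becomes effective: 29 July 2026 + 15 days = 13 August 2026.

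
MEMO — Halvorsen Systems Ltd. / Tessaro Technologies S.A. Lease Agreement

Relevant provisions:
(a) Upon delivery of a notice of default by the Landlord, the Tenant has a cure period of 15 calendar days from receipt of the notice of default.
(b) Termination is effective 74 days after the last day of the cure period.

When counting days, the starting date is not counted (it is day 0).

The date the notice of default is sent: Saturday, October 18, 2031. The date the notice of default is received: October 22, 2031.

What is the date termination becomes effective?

The last day of the cure period: October 22, 2031 + 15 days = November 6, 2031.
Adding 74 calendar days to November 6, 2031 gives January 19, 2032, which is the date termination becomes effective.

January 19, 2032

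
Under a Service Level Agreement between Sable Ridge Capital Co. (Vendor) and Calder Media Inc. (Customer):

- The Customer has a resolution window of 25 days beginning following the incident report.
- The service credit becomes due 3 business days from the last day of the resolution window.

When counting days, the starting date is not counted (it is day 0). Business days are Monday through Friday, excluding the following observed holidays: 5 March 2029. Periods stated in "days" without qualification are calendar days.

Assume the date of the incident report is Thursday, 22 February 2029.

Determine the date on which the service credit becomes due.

22 March 2029

Adding 25 calendar days to 22 February 2029 gives 19 March 2029, which is the last day of the resolution window.
The date on which the service credit becomes due: counting 3 business days from Monday, 19 March 2029 (Mar 20, Mar 21, Mar 22, skipping weekends) reaches Thursday, 22 March 2029.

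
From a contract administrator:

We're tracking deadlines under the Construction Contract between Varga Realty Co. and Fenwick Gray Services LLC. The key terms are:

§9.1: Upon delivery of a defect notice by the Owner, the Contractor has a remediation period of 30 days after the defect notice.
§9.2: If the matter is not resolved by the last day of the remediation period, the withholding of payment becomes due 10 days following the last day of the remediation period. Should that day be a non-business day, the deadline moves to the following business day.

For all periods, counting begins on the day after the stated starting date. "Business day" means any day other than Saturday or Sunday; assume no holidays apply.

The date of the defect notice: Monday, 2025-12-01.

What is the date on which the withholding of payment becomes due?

2026-01-12

The last day of the remediation period: 2025-12-01 + 30 days = 2025-12-31.
The date on which the withholding of payment becomes due: 10 calendar days after 2025-12-31 is 2026-01-10. That falls on a Saturday, so it rolls to the next business day, Monday, 2026-01-12.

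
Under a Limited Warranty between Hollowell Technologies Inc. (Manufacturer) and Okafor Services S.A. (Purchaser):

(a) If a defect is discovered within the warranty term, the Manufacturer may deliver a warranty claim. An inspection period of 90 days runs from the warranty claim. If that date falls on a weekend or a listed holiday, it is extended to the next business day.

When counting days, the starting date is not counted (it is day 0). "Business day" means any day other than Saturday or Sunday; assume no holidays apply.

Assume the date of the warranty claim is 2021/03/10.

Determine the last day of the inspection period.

The last day of the inspection period: 2021/03/10 + 90 days = 2021/06/08. 2021/06/08 is a Tuesday, so no roll-forward applies.

2021/06/08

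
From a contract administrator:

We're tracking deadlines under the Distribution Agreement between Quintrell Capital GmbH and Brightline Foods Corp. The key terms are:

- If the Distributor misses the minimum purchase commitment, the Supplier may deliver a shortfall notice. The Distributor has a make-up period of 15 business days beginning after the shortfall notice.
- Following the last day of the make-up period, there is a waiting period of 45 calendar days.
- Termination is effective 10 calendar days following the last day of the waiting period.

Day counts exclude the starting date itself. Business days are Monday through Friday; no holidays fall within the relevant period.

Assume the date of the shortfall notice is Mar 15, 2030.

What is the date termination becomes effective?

May 30, 2030

From Friday, Mar 15, 2030, 15 business days (Mar 18, Mar 19, Mar 20, Mar 21, …, Apr 3, Apr 4, Apr 5, skipping weekends) brings us to Friday, Apr 5, 2030, which is the last day of the make-up period.
Adding 45 calendar days to Apr 5, 2030 gives May 20, 2030, which is the last day of the waiting period.
The date termination becomes effective: May 20, 2030 + 10 days = May 30, 2030.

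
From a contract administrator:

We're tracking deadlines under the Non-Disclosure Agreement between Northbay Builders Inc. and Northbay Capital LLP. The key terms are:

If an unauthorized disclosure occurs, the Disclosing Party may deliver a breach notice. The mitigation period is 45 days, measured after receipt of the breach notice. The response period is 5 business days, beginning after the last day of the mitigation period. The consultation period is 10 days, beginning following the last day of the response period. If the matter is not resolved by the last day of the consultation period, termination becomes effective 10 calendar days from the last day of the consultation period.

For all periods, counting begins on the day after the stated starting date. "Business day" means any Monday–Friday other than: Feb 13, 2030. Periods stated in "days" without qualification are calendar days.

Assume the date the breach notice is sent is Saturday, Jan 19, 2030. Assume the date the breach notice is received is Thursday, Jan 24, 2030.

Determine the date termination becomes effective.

Apr 4, 2030

The last day of the mitigation period: 45 calendar days after Jan 24, 2030 is Mar 10, 2030.
From Sunday, Mar 10, 2030, 5 business days (Mar 11, Mar 12, Mar 13, Mar 14, Mar 15, skipping weekends) brings us to Friday, Mar 15, 2030, which is the last day of the response period.
The last day of the consultation period: Mar 15, 2030 + 10 days = Mar 25, 2030.
The date termination becomes effective: 10 calendar days after Mar 25, 2030 is Apr 4, 2030.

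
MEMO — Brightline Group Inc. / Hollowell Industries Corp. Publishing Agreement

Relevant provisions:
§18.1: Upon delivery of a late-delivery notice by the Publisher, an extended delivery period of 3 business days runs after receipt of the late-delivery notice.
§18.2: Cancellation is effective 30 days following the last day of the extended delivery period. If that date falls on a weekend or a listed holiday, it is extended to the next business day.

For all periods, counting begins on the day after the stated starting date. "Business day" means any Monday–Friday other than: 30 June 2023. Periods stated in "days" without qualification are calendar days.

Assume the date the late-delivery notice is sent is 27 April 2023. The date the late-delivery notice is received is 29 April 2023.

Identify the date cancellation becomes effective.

From Saturday, 29 April 2023, 3 business days (May 1, May 2, May 3, skipping weekends) brings us to Wednesday, 3 May 2023, which is the last day of the extended delivery period.
Adding 30 calendar days to 3 May 2023 gives 2 June 2023, which is the date cancellation becomes effective. 2 June 2023 is a Friday and is not a listed holiday, so no roll-forward applies.

2 June 2023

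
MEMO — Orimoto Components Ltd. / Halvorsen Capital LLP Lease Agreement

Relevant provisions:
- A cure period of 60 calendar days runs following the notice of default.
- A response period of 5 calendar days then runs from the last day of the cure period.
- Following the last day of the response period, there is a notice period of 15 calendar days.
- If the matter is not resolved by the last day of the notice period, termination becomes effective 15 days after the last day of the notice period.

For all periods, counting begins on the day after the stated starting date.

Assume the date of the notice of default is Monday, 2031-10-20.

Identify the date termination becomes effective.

Adding 60 calendar days to 2031-10-20 gives 2031-12-19, which is the last day of the cure period.
The last day of the response period: 5 calendar days after 2031-12-19 is 2031-12-24.
The last day of the notice period: 15 calendar days after 2031-12-24 is 2032-01-08.
Adding 15 calendar days to 2032-01-08 gives 2032-01-23, which is the date termination becomes effective.

2032-01-23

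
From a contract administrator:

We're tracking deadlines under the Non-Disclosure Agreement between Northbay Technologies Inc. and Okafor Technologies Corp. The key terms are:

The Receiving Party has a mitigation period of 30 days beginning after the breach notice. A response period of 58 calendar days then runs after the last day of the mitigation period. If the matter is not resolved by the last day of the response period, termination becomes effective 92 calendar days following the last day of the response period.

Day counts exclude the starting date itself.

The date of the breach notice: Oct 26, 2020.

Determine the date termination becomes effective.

Apr 24, 2021

The last day of the mitigation period: Oct 26, 2020 + 30 days = Nov 25, 2020.
Adding 58 calendar days to Nov 25, 2020 gives Jan 22, 2021, which is the last day of the response period.
Adding 92 calendar days to Jan 22, 2021 gives Apr 24, 2021, which is the date termination becomes effective.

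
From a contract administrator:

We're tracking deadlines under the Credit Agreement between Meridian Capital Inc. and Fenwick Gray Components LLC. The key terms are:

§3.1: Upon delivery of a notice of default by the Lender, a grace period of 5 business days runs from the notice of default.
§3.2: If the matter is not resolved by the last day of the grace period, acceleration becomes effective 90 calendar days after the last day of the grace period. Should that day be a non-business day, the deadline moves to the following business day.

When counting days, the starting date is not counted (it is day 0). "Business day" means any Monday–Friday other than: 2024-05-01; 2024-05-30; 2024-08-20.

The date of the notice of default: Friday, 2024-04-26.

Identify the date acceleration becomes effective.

2024-08-05

The last day of the grace period: 5 business days after Friday, 2024-04-26, skipping weekends and the listed holiday on May 1 — Apr 29, Apr 30, May 2, May 3, May 6 — lands on Monday, 2024-05-06.
The date acceleration becomes effective: 90 calendar days after 2024-05-06 is 2024-08-04. That falls on a Sunday, so it rolls to the next business day, Monday, 2024-08-05.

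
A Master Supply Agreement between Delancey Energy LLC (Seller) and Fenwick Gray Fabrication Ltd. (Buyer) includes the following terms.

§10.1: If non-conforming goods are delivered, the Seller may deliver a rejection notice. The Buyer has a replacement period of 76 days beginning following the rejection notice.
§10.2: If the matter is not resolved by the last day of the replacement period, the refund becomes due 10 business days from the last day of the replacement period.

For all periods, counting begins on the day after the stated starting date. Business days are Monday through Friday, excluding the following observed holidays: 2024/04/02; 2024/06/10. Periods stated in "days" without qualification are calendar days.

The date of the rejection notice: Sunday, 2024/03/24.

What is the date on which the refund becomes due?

2024/06/24

The last day of the replacement period: 2024/03/24 + 76 days = 2024/06/08.
The date on which the refund becomes due: 10 business days after Saturday, 2024/06/08, skipping weekends and the listed holiday on Jun 10 — Jun 11, Jun 12, Jun 13, Jun 14, Jun 17, Jun 18, Jun 19, Jun 20, Jun 21, Jun 24 — lands on Monday, 2024/06/24.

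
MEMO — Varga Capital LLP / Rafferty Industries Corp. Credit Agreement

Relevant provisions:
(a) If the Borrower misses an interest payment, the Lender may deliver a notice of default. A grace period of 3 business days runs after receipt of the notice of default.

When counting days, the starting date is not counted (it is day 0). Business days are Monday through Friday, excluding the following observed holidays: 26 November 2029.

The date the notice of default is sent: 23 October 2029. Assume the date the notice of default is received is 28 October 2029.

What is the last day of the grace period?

31 October 2029

From Sunday, 28 October 2029, 3 business days (Oct 29, Oct 30, Oct 31, skipping weekends) brings us to Wednesday, 31 October 2029, which is the last day of the grace period.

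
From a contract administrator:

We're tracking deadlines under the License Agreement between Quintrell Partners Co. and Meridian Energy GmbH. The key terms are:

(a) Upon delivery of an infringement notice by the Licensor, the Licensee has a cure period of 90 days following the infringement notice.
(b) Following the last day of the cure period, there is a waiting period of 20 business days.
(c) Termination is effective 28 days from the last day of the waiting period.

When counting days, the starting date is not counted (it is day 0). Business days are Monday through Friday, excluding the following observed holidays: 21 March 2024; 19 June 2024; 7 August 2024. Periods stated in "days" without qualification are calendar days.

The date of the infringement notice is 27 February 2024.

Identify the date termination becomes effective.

23 July 2024

The last day of the cure period: 90 calendar days after 27 February 2024 is 27 May 2024.
The last day of the waiting period: counting 20 business days from Monday, 27 May 2024 (May 28, May 29, May 30, May 31, …, Jun 21, Jun 24, Jun 25, skipping weekends and the listed holiday on Jun 19) reaches Tuesday, 25 June 2024.
Adding 28 calendar days to 25 June 2024 gives 23 July 2024, which is the date termination becomes effective.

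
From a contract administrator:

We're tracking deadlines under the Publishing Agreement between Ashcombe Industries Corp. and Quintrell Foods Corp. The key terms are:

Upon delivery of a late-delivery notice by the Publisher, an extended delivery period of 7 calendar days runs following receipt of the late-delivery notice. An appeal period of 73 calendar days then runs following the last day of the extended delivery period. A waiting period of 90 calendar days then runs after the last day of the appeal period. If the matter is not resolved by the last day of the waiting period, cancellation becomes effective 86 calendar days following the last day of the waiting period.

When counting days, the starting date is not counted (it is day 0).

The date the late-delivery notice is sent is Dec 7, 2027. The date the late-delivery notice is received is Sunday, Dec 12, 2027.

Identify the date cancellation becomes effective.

Aug 24, 2028

The last day of the extended delivery period: Dec 12, 2027 + 7 days = Dec 19, 2027.
The last day of the appeal period: Dec 19, 2027 + 73 days = Mar 1, 2028.
Adding 90 calendar days to Mar 1, 2028 gives May 30, 2028, which is the last day of the waiting period.
The date cancellation becomes effective: May 30, 2028 + 86 days = Aug 24, 2028.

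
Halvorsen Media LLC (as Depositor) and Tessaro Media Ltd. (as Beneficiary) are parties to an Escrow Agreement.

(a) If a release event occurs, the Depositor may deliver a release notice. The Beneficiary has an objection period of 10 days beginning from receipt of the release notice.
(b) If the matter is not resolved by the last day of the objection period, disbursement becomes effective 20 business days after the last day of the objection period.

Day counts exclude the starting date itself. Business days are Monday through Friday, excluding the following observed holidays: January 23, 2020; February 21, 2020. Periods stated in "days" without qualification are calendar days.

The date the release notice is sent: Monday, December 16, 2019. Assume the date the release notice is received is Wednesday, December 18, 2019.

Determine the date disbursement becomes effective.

Adding 10 calendar days to December 18, 2019 gives December 28, 2019, which is the last day of the objection period.
The date disbursement becomes effective: counting 20 business days from Saturday, December 28, 2019 (Dec 30, Dec 31, Jan 1, Jan 2, …, Jan 22, Jan 24, Jan 27, skipping weekends and the listed holiday on Jan 23) reaches Monday, January 27, 2020.

January 27, 2020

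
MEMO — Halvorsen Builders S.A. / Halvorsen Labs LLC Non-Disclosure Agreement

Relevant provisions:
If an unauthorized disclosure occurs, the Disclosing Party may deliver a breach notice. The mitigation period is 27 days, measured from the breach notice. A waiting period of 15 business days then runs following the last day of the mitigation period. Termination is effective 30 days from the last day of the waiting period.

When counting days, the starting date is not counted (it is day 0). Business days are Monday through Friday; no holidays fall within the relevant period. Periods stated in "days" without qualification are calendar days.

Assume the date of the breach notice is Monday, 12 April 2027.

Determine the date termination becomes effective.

The last day of the mitigation period: 27 calendar days after 12 April 2027 is 9 May 2027.
From Sunday, 9 May 2027, 15 business days (May 10, May 11, May 12, May 13, …, May 26, May 27, May 28, skipping weekends) brings us to Friday, 28 May 2027, which is the last day of the waiting period.
The date termination becomes effective: 30 calendar days after 28 May 2027 is 27 June 2027.

27 June 2027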